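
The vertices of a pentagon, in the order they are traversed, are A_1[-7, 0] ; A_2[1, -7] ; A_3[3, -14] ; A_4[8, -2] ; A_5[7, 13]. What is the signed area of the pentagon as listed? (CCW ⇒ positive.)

Apply the shoelace (surveyor's) formula: 2A = Σ (x_i·y_{i+1} − x_{i+1}·y_i), indices taken mod 5.
Cross-terms: 49, 7, 106, 118, 91  ⇒  Σ = 371
Signed area = Σ/2 = 185.5 (positive ⇒ counter-clockwise traversal).

185.5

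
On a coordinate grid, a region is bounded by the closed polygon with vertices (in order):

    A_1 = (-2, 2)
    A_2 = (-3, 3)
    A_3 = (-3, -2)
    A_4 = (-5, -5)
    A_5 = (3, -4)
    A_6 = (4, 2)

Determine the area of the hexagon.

Apply the surveyor's formula: 2A = Σ (x_i·y_{i+1} − x_{i+1}·y_i), indices taken mod 6.
A_1→A_2: (-2)(3) − (-3)(2) = 0
A_2→A_3: (-3)(-2) − (-3)(3) = 15
A_3→A_4: (-3)(-5) − (-5)(-2) = 5
A_4→A_5: (-5)(-4) − (3)(-5) = 35
A_5→A_6: (3)(2) − (4)(-4) = 22
A_6→A_1: (4)(2) − (-2)(2) = 12
Σ = 89
Area = |Σ|/2 = 44.5.

44.5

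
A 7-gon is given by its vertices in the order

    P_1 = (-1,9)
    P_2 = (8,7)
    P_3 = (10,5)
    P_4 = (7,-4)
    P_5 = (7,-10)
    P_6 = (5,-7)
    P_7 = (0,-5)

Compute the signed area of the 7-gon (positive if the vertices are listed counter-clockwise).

P_1→P_2: (-1)(7) − (8)(9) = -79
P_2→P_3: (8)(5) − (10)(7) = -30
P_3→P_4: (10)(-4) − (7)(5) = -75
P_4→P_5: (7)(-10) − (7)(-4) = -42
P_5→P_6: (7)(-7) − (5)(-10) = 1
P_6→P_7: (5)(-5) − (0)(-7) = -25
P_7→P_1: (0)(9) − (-1)(-5) = -5
Σ = -255
Signed area = Σ/2 = -127.5 (negative ⇒ clockwise traversal).

-127.5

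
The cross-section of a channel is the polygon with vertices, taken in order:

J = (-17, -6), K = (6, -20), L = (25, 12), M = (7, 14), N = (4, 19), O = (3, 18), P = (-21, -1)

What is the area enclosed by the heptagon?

895

Apply the shoelace formula: 2A = Σ (x_i·y_{i+1} − x_{i+1}·y_i), indices taken mod 7.
J→K: (-17)(-20) − (6)(-6) = 376
K→L: (6)(12) − (25)(-20) = 572
L→M: (25)(14) − (7)(12) = 266
M→N: (7)(19) − (4)(14) = 77
N→O: (4)(18) − (3)(19) = 15
O→P: (3)(-1) − (-21)(18) = 375
P→J: (-21)(-6) − (-17)(-1) = 109
Σ = 1790
Area = |Σ|/2 = 895.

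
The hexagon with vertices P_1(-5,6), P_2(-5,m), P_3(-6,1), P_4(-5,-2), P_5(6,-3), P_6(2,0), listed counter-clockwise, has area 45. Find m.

The doubled signed area Σ (x_i y_{i+1} − x_{i+1} y_i) is linear in m.
With m=0 it equals 87; the coefficient of m is 1 (from the two edges through P_2).
So 1·m + 87 = 2·45 = 90 ⇒ m = 3.

3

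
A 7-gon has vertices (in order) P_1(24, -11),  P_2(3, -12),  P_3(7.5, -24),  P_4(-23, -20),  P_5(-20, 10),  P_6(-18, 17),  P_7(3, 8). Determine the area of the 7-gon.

1074.5

Apply the surveyor's formula: 2A = Σ (x_i·y_{i+1} − x_{i+1}·y_i), indices taken mod 7.
P_1→P_2: (24)(-12) − (3)(-11) = -255
P_2→P_3: (3)(-24) − (7.5)(-12) = 18
P_3→P_4: (7.5)(-20) − (-23)(-24) = -702
P_4→P_5: (-23)(10) − (-20)(-20) = -630
P_5→P_6: (-20)(17) − (-18)(10) = -160
P_6→P_7: (-18)(8) − (3)(17) = -195
P_7→P_1: (3)(-11) − (24)(8) = -225
Σ = -2149
Area = |Σ|/2 = 1074.5.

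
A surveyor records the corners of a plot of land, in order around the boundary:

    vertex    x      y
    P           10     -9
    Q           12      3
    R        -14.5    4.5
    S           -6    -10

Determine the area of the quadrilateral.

280.75

Apply Gauss's area formula: 2A = Σ (x_i·y_{i+1} − x_{i+1}·y_i), indices taken mod 4.
Σ = (138) + (97.5) + (172) + (154) = 561.5
Area = |Σ|/2 = 280.75.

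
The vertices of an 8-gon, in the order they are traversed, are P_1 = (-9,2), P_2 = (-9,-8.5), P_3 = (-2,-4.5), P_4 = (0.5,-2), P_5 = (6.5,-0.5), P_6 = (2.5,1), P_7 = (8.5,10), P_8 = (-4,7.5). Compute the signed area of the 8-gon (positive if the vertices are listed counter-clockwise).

162.25

Cross-terms: 94.5, 23.5, 6.25, 12.75, 7.75, 16.5, 103.75, 59.5  ⇒  Σ = 324.5
Signed area = Σ/2 = 162.25 (positive ⇒ counter-clockwise traversal).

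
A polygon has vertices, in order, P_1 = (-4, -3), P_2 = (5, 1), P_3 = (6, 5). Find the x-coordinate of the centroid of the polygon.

Apply the surveyor's formula. First the cross-terms c_i = x_i·y_{i+1} − x_{i+1}·y_i:
  11, 19, 2  ⇒  2A = 32, A = 16.
Then Σ (x_i + x_{i+1})·c_i = 224, so x̄ = 224 / (6·16) = 7/3.

7/3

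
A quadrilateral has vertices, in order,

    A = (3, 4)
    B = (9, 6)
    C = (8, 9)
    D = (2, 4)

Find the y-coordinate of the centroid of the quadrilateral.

Apply the shoelace (surveyor's) formula. First the cross-terms c_i = x_i·y_{i+1} − x_{i+1}·y_i:
  -18, 33, 14, -4  ⇒  2A = 25, A = 12.5.
Then Σ (y_i + y_{i+1})·c_i = 465, so ȳ = 465 / (6·12.5) = 6.2.

6.2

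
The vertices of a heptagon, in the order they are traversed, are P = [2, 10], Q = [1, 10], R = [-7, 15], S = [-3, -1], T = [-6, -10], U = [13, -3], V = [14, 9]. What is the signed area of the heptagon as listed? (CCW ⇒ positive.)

Apply Gauss's area formula: 2A = Σ (x_i·y_{i+1} − x_{i+1}·y_i), indices taken mod 7.
Σ = (10) + (85) + (52) + (24) + (148) + (159) + (122) = 600
Signed area = Σ/2 = 300 (positive ⇒ counter-clockwise traversal).

300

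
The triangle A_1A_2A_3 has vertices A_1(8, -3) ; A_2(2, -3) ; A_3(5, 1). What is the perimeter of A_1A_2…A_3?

16

|A_1A_2| = √((-6)² + (0)²) = √36 = 6
|A_2A_3| = √((3)² + (4)²) = √25 = 5
|A_3A_1| = √((3)² + (-4)²) = √25 = 5
Perimeter = 6 + 5 + 5 = 16.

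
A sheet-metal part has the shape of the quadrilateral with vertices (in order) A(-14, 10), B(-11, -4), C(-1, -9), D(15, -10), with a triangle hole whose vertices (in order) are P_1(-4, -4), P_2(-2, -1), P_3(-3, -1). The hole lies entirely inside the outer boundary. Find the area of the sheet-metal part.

Outer boundary:
Cross-terms: 166, 95, 145, 10  ⇒  Σ = 416
Area = |Σ|/2 = 208.
Hole:
Σ = (-4) + (-1) + (8) = 3
Area = |Σ|/2 = 1.5.
Net area = 208 − 1.5 = 206.5.

206.5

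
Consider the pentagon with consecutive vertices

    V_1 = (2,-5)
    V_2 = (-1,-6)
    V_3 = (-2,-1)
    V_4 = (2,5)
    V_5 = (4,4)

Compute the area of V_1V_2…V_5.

38

Apply Gauss's area formula: 2A = Σ (x_i·y_{i+1} − x_{i+1}·y_i), indices taken mod 5.
Σ = (-17) + (-11) + (-8) + (-12) + (-28) = -76
Area = |Σ|/2 = 38.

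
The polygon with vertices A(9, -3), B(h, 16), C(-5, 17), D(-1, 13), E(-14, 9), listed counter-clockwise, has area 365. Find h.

21

Write out the shoelace sum; only the two edges meeting at B involve h:
2·Area = [(9·16 − h·(-3)) + (h·17 − (-5)·16)] + 86
       = 20·h + 310 = 730
⇒ h = 21.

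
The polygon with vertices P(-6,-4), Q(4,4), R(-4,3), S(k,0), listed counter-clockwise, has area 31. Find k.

-6

The doubled signed area Σ (x_i y_{i+1} − x_{i+1} y_i) is linear in k.
With k=0 it equals 20; the coefficient of k is -7 (from the two edges through S).
So -7·k + 20 = 2·31 = 62 ⇒ k = -6.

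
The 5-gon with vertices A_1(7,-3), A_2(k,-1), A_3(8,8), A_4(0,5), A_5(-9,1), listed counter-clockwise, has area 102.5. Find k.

9

The doubled signed area Σ (x_i y_{i+1} − x_{i+1} y_i) is linear in k.
With k=0 it equals 106; the coefficient of k is 11 (from the two edges through A_2).
So 11·k + 106 = 2·102.5 = 205 ⇒ k = 9.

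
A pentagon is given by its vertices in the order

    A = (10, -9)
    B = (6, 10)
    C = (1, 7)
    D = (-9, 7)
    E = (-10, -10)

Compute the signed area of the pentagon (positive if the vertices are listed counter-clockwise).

Σ = (154) + (32) + (70) + (160) + (190) = 606
Signed area = Σ/2 = 303 (positive ⇒ counter-clockwise traversal).

303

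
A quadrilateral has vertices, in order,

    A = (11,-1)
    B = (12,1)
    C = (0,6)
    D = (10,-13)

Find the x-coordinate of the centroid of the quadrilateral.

Apply the surveyor's formula. First the cross-terms c_i = x_i·y_{i+1} − x_{i+1}·y_i:
  23, 72, -60, 133  ⇒  2A = 168, A = 84.
Then Σ (x_i + x_{i+1})·c_i = 3586, so x̄ = 3586 / (6·84) = 1793/252.

1793/252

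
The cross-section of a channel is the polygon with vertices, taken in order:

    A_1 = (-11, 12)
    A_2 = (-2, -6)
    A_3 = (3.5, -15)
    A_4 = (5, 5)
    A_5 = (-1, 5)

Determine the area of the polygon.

Apply the shoelace formula: 2A = Σ (x_i·y_{i+1} − x_{i+1}·y_i), indices taken mod 5.
Σ = (90) + (51) + (92.5) + (30) + (43) = 306.5
Area = |Σ|/2 = 153.25.

153.25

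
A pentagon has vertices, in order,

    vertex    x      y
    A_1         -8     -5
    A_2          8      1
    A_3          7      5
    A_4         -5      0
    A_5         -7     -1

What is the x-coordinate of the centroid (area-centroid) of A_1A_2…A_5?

40/183

Apply the shoelace (surveyor's) formula. First the cross-terms c_i = x_i·y_{i+1} − x_{i+1}·y_i:
  32, 33, 25, 5, 27  ⇒  2A = 122, A = 61.
Then Σ (x_i + x_{i+1})·c_i = 80, so x̄ = 80 / (6·61) = 40/183.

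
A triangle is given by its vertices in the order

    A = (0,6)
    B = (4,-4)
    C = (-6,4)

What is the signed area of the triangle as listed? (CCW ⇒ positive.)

-34

Apply Gauss's area formula: 2A = Σ (x_i·y_{i+1} − x_{i+1}·y_i), indices taken mod 3.
A→B: (0)(-4) − (4)(6) = -24
B→C: (4)(4) − (-6)(-4) = -8
C→A: (-6)(6) − (0)(4) = -36
Σ = -68
Signed area = Σ/2 = -34 (negative ⇒ clockwise traversal).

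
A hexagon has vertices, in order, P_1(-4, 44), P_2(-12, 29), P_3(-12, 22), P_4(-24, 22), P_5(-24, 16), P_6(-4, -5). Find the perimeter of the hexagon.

120

|P_1P_2| = √((-8)² + (-15)²) = √289 = 17
|P_2P_3| = √((0)² + (-7)²) = √49 = 7
|P_3P_4| = √((-12)² + (0)²) = √144 = 12
|P_4P_5| = √((0)² + (-6)²) = √36 = 6
|P_5P_6| = √((20)² + (-21)²) = √841 = 29
|P_6P_1| = √((0)² + (49)²) = √2401 = 49
Perimeter = 17 + 7 + 12 + 6 + 29 + 49 = 120.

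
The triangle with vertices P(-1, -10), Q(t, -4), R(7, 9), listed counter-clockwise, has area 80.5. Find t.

10

Write out the shoelace sum; only the two edges meeting at Q involve t:
2·Area = [((-1)·(-4) − t·(-10)) + (t·9 − 7·(-4))] + -61
       = 19·t + -29 = 161
⇒ t = 10.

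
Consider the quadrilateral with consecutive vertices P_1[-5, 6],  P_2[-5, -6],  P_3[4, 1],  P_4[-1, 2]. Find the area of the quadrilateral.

46

Σ = (60) + (19) + (9) + (4) = 92
Area = |Σ|/2 = 46.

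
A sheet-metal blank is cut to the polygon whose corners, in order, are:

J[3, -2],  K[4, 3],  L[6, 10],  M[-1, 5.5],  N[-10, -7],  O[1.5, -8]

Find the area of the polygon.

127.75

Apply the shoelace (surveyor's) formula: 2A = Σ (x_i·y_{i+1} − x_{i+1}·y_i), indices taken mod 6.
J→K: (3)(3) − (4)(-2) = 17
K→L: (4)(10) − (6)(3) = 22
L→M: (6)(5.5) − (-1)(10) = 43
M→N: (-1)(-7) − (-10)(5.5) = 62
N→O: (-10)(-8) − (1.5)(-7) = 90.5
O→J: (1.5)(-2) − (3)(-8) = 21
Σ = 255.5
Area = |Σ|/2 = 127.75.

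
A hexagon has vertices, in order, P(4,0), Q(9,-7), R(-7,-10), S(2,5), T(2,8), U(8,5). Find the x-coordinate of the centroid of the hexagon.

1.764

Apply the shoelace formula. First the cross-terms c_i = x_i·y_{i+1} − x_{i+1}·y_i:
  -28, -139, -15, 6, -54, -20  ⇒  2A = -250, A = -125.
Then Σ (x_i + x_{i+1})·c_i = -1323, so x̄ = -1323 / (6·(-125)) = 1.764.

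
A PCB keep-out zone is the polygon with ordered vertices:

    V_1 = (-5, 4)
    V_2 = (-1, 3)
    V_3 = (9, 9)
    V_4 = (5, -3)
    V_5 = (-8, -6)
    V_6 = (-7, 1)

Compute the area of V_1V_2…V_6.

123

Apply the surveyor's formula: 2A = Σ (x_i·y_{i+1} − x_{i+1}·y_i), indices taken mod 6.
Cross-terms: -11, -36, -72, -54, -50, -23  ⇒  Σ = -246
Area = |Σ|/2 = 123.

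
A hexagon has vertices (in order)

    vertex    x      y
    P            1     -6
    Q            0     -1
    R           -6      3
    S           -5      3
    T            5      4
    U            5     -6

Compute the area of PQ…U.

59.5

Apply the surveyor's formula: 2A = Σ (x_i·y_{i+1} − x_{i+1}·y_i), indices taken mod 6.
Σ = (-1) + (-6) + (-3) + (-35) + (-50) + (-24) = -119
Area = |Σ|/2 = 59.5.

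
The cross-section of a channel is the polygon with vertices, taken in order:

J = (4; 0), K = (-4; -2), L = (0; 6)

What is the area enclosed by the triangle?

28

Cross-terms: -8, -24, -24  ⇒  Σ = -56
Area = |Σ|/2 = 28.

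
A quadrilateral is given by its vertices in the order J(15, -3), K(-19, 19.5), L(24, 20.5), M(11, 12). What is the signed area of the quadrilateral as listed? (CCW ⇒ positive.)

Apply Gauss's area formula: 2A = Σ (x_i·y_{i+1} − x_{i+1}·y_i), indices taken mod 4.
Σ = (235.5) + (-857.5) + (62.5) + (-213) = -772.5
Signed area = Σ/2 = -386.25 (negative ⇒ clockwise traversal).

-386.25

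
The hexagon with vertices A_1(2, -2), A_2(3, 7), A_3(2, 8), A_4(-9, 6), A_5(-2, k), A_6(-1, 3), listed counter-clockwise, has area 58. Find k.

Write out the shoelace sum; only the two edges meeting at A_5 involve k:
2·Area = [((-9)·k − (-2)·6) + ((-2)·3 − (-1)·k)] + 110
       = -8·k + 116 = 116
⇒ k = 0.

0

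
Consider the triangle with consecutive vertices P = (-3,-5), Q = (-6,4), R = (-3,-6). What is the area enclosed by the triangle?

Apply Gauss's area formula: 2A = Σ (x_i·y_{i+1} − x_{i+1}·y_i), indices taken mod 3.
Cross-terms: -42, 48, -3  ⇒  Σ = 3
Area = |Σ|/2 = 1.5.

1.5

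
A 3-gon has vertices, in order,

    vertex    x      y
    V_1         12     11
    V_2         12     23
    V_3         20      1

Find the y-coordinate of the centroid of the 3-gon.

35/3

Apply the surveyor's formula. First the cross-terms c_i = x_i·y_{i+1} − x_{i+1}·y_i:
  144, -448, 208  ⇒  2A = -96, A = -48.
Then Σ (y_i + y_{i+1})·c_i = -3360, so ȳ = -3360 / (6·(-48)) = 35/3.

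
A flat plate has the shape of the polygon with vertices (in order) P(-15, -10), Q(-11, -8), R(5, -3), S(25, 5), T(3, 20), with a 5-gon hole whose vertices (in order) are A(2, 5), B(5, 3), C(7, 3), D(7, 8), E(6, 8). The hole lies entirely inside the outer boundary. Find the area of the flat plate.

453

Outer boundary:
Apply the surveyor's formula: 2A = Σ (x_i·y_{i+1} − x_{i+1}·y_i), indices taken mod 5.
Σ = (10) + (73) + (100) + (485) + (270) = 938
Area = |Σ|/2 = 469.
Hole:
Apply the surveyor's formula: 2A = Σ (x_i·y_{i+1} − x_{i+1}·y_i), indices taken mod 5.
Cross-terms: -19, -6, 35, 8, 14  ⇒  Σ = 32
Area = |Σ|/2 = 16.
Net area = 469 − 16 = 453.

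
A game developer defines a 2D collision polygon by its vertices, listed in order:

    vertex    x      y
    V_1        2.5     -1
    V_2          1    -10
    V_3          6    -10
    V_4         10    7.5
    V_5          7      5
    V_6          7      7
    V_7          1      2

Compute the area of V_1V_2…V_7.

91.75

Apply the shoelace (surveyor's) formula: 2A = Σ (x_i·y_{i+1} − x_{i+1}·y_i), indices taken mod 7.
Cross-terms: -24, 50, 145, -2.5, 14, 7, -6  ⇒  Σ = 183.5
Area = |Σ|/2 = 91.75.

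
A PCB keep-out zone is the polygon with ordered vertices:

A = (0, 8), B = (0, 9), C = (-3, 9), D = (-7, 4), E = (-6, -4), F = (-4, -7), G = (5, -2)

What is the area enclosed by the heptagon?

119.5

Apply the shoelace (surveyor's) formula: 2A = Σ (x_i·y_{i+1} − x_{i+1}·y_i), indices taken mod 7.
A→B: (0)(9) − (0)(8) = 0
B→C: (0)(9) − (-3)(9) = 27
C→D: (-3)(4) − (-7)(9) = 51
D→E: (-7)(-4) − (-6)(4) = 52
E→F: (-6)(-7) − (-4)(-4) = 26
F→G: (-4)(-2) − (5)(-7) = 43
G→A: (5)(8) − (0)(-2) = 40
Σ = 239
Area = |Σ|/2 = 119.5.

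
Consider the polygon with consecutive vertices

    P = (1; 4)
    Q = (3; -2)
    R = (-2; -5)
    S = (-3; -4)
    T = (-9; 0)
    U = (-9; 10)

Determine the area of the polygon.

106

Apply the surveyor's formula: 2A = Σ (x_i·y_{i+1} − x_{i+1}·y_i), indices taken mod 6.
P→Q: (1)(-2) − (3)(4) = -14
Q→R: (3)(-5) − (-2)(-2) = -19
R→S: (-2)(-4) − (-3)(-5) = -7
S→T: (-3)(0) − (-9)(-4) = -36
T→U: (-9)(10) − (-9)(0) = -90
U→P: (-9)(4) − (1)(10) = -46
Σ = -212
Area = |Σ|/2 = 106.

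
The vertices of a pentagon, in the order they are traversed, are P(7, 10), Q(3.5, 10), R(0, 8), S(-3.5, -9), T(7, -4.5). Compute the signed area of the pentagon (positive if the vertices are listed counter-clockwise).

Apply the shoelace formula: 2A = Σ (x_i·y_{i+1} − x_{i+1}·y_i), indices taken mod 5.
Σ = (35) + (28) + (28) + (78.75) + (101.5) = 271.25
Signed area = Σ/2 = 135.625 (positive ⇒ counter-clockwise traversal).

135.625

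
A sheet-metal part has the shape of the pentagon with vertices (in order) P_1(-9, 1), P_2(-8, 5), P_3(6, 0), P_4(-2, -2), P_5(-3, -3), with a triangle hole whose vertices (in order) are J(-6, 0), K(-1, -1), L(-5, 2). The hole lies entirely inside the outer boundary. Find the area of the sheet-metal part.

49

Outer boundary:
Apply the shoelace (surveyor's) formula: 2A = Σ (x_i·y_{i+1} − x_{i+1}·y_i), indices taken mod 5.
Σ = (-37) + (-30) + (-12) + (0) + (-30) = -109
Area = |Σ|/2 = 54.5.
Hole:
Cross-terms: 6, -7, 12  ⇒  Σ = 11
Area = |Σ|/2 = 5.5.
Net area = 54.5 − 5.5 = 49.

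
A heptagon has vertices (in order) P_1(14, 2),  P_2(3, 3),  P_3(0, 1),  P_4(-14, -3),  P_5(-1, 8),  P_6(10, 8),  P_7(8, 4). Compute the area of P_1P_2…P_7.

P_1→P_2: (14)(3) − (3)(2) = 36
P_2→P_3: (3)(1) − (0)(3) = 3
P_3→P_4: (0)(-3) − (-14)(1) = 14
P_4→P_5: (-14)(8) − (-1)(-3) = -115
P_5→P_6: (-1)(8) − (10)(8) = -88
P_6→P_7: (10)(4) − (8)(8) = -24
P_7→P_1: (8)(2) − (14)(4) = -40
Σ = -214
Area = |Σ|/2 = 107.

107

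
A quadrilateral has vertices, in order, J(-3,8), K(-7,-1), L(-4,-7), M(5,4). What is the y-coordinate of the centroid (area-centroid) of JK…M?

124/105

Apply the shoelace (surveyor's) formula. First the cross-terms c_i = x_i·y_{i+1} − x_{i+1}·y_i:
  59, 45, 19, 52  ⇒  2A = 175, A = 87.5.
Then Σ (y_i + y_{i+1})·c_i = 620, so ȳ = 620 / (6·87.5) = 124/105.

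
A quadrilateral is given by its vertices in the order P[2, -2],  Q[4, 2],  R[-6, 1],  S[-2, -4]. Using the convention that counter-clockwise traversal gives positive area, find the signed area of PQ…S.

Apply Gauss's area formula: 2A = Σ (x_i·y_{i+1} − x_{i+1}·y_i), indices taken mod 4.
Σ = (12) + (16) + (26) + (12) = 66
Signed area = Σ/2 = 33 (positive ⇒ counter-clockwise traversal).

33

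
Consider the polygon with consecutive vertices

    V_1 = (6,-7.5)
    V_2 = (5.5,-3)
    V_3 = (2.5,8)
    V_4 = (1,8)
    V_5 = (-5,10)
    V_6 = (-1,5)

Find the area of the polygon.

49.625

Σ = (23.25) + (51.5) + (12) + (50) + (-15) + (-22.5) = 99.25
Area = |Σ|/2 = 49.625.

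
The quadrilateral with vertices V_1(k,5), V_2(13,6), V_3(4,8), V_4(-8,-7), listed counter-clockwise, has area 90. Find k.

Write out the shoelace sum; only the two edges meeting at V_1 involve k:
2·Area = [((-8)·5 − k·(-7)) + (k·6 − 13·5)] + 116
       = 13·k + 11 = 180
⇒ k = 13.

13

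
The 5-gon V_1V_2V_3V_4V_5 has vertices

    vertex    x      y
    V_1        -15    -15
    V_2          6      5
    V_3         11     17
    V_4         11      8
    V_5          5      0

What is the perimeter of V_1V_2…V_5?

86

|V_1V_2| = √((21)² + (20)²) = √841 = 29
|V_2V_3| = √((5)² + (12)²) = √169 = 13
|V_3V_4| = √((0)² + (-9)²) = √81 = 9
|V_4V_5| = √((-6)² + (-8)²) = √100 = 10
|V_5V_1| = √((-20)² + (-15)²) = √625 = 25
Perimeter = 29 + 13 + 9 + 10 + 25 = 86.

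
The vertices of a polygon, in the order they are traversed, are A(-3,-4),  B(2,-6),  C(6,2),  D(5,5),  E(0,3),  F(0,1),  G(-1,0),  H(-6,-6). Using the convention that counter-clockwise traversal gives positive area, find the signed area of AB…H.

57

Apply the surveyor's formula: 2A = Σ (x_i·y_{i+1} − x_{i+1}·y_i), indices taken mod 8.
Σ = (26) + (40) + (20) + (15) + (0) + (1) + (6) + (6) = 114
Signed area = Σ/2 = 57 (positive ⇒ counter-clockwise traversal).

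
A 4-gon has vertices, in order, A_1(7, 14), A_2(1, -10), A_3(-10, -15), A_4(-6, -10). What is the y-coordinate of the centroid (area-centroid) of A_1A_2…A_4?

-11/3

Apply the surveyor's formula. First the cross-terms c_i = x_i·y_{i+1} − x_{i+1}·y_i:
  -84, -115, 10, -14  ⇒  2A = -203, A = -101.5.
Then Σ (y_i + y_{i+1})·c_i = 2233, so ȳ = 2233 / (6·(-101.5)) = -11/3.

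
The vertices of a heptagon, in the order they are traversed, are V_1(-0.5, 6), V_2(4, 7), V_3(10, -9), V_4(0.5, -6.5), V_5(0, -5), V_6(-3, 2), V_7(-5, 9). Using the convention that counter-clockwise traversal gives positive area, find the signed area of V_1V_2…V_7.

-127

Apply the shoelace formula: 2A = Σ (x_i·y_{i+1} − x_{i+1}·y_i), indices taken mod 7.
Σ = (-27.5) + (-106) + (-60.5) + (-2.5) + (-15) + (-17) + (-25.5) = -254
Signed area = Σ/2 = -127 (negative ⇒ clockwise traversal).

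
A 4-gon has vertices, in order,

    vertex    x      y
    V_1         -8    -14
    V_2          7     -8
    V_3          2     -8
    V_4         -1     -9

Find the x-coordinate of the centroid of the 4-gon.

Apply the surveyor's formula. First the cross-terms c_i = x_i·y_{i+1} − x_{i+1}·y_i:
  162, -40, -26, -58  ⇒  2A = 38, A = 19.
Then Σ (x_i + x_{i+1})·c_i = -26, so x̄ = -26 / (6·19) = -13/57.

-13/57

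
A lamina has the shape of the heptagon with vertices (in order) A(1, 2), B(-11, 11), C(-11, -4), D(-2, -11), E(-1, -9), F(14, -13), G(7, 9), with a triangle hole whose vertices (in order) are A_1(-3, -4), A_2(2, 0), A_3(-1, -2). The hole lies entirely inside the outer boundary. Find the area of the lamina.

338.5

Outer boundary:
Apply the shoelace (surveyor's) formula: 2A = Σ (x_i·y_{i+1} − x_{i+1}·y_i), indices taken mod 7.
Cross-terms: 33, 165, 113, 7, 139, 217, 5  ⇒  Σ = 679
Area = |Σ|/2 = 339.5.
Hole:
A_1→A_2: (-3)(0) − (2)(-4) = 8
A_2→A_3: (2)(-2) − (-1)(0) = -4
A_3→A_1: (-1)(-4) − (-3)(-2) = -2
Σ = 2
Area = |Σ|/2 = 1.
Net area = 339.5 − 1 = 338.5.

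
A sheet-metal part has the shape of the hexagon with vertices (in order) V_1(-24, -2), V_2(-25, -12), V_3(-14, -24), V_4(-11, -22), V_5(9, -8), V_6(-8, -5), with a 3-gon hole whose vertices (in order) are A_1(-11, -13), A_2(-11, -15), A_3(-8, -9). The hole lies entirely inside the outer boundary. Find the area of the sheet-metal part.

390.5

Outer boundary:
Apply the shoelace formula: 2A = Σ (x_i·y_{i+1} − x_{i+1}·y_i), indices taken mod 6.
Cross-terms: 238, 432, 44, 286, -109, -104  ⇒  Σ = 787
Area = |Σ|/2 = 393.5.
Hole:
Σ = (22) + (-21) + (5) = 6
Area = |Σ|/2 = 3.
Net area = 393.5 − 3 = 390.5.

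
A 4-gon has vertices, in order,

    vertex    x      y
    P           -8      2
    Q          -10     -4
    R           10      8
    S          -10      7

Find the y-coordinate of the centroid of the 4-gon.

Apply the shoelace formula. First the cross-terms c_i = x_i·y_{i+1} − x_{i+1}·y_i:
  52, -40, 150, 36  ⇒  2A = 198, A = 99.
Then Σ (y_i + y_{i+1})·c_i = 2310, so ȳ = 2310 / (6·99) = 35/9.

35/9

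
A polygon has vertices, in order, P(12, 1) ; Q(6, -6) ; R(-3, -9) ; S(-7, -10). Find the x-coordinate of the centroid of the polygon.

145/42

Apply Gauss's area formula. First the cross-terms c_i = x_i·y_{i+1} − x_{i+1}·y_i:
  -78, -72, -33, 113  ⇒  2A = -70, A = -35.
Then Σ (x_i + x_{i+1})·c_i = -725, so x̄ = -725 / (6·(-35)) = 145/42.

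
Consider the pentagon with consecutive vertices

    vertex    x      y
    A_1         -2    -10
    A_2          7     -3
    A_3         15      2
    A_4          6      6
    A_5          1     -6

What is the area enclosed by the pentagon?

Σ = (76) + (59) + (78) + (-42) + (-22) = 149
Area = |Σ|/2 = 74.5.

74.5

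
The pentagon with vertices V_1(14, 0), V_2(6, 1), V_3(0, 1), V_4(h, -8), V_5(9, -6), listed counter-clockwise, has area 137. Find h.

-14

The doubled signed area Σ (x_i y_{i+1} − x_{i+1} y_i) is linear in h.
With h=0 it equals 176; the coefficient of h is -7 (from the two edges through V_4).
So -7·h + 176 = 2·137 = 274 ⇒ h = -14.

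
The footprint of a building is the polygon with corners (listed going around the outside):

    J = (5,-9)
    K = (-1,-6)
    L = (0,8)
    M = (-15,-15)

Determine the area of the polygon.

141.5

Apply Gauss's area formula: 2A = Σ (x_i·y_{i+1} − x_{i+1}·y_i), indices taken mod 4.
Σ = (-39) + (-8) + (120) + (210) = 283
Area = |Σ|/2 = 141.5.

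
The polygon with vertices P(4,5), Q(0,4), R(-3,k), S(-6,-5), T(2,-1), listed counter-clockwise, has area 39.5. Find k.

1

Write out the shoelace sum; only the two edges meeting at R involve k:
2·Area = [(0·k − (-3)·4) + ((-3)·(-5) − (-6)·k)] + 46
       = 6·k + 73 = 79
⇒ k = 1.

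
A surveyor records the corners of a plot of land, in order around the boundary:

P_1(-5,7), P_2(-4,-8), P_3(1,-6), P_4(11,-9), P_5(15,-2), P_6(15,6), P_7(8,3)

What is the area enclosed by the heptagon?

229

P_1→P_2: (-5)(-8) − (-4)(7) = 68
P_2→P_3: (-4)(-6) − (1)(-8) = 32
P_3→P_4: (1)(-9) − (11)(-6) = 57
P_4→P_5: (11)(-2) − (15)(-9) = 113
P_5→P_6: (15)(6) − (15)(-2) = 120
P_6→P_7: (15)(3) − (8)(6) = -3
P_7→P_1: (8)(7) − (-5)(3) = 71
Σ = 458
Area = |Σ|/2 = 229.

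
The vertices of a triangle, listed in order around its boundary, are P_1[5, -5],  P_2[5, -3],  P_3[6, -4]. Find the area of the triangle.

1

Apply the shoelace (surveyor's) formula: 2A = Σ (x_i·y_{i+1} − x_{i+1}·y_i), indices taken mod 3.
Cross-terms: 10, -2, -10  ⇒  Σ = -2
Area = |Σ|/2 = 1.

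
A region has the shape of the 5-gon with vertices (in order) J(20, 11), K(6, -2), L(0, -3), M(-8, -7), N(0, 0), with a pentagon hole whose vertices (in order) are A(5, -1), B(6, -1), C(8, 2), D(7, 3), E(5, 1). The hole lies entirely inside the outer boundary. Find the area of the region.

67.5

Outer boundary:
Σ = (-106) + (-18) + (-24) + (0) + (0) = -148
Area = |Σ|/2 = 74.
Hole:
Apply Gauss's area formula: 2A = Σ (x_i·y_{i+1} − x_{i+1}·y_i), indices taken mod 5.
Σ = (1) + (20) + (10) + (-8) + (-10) = 13
Area = |Σ|/2 = 6.5.
Net area = 74 − 6.5 = 67.5.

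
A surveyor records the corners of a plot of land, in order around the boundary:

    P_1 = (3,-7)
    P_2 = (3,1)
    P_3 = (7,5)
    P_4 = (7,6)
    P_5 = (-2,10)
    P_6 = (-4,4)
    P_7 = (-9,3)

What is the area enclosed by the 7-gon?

Σ = (24) + (8) + (7) + (82) + (32) + (24) + (54) = 231
Area = |Σ|/2 = 115.5.

115.5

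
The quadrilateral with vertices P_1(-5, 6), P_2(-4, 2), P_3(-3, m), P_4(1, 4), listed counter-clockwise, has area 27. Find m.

-4

Write out the shoelace sum; only the two edges meeting at P_3 involve m:
2·Area = [((-4)·m − (-3)·2) + ((-3)·4 − 1·m)] + 40
       = -5·m + 34 = 54
⇒ m = -4.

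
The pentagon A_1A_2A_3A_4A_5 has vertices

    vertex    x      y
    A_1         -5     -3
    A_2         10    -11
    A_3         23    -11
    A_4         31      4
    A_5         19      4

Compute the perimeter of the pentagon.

|A_1A_2| = √((15)² + (-8)²) = √289 = 17
|A_2A_3| = √((13)² + (0)²) = √169 = 13
|A_3A_4| = √((8)² + (15)²) = √289 = 17
|A_4A_5| = √((-12)² + (0)²) = √144 = 12
|A_5A_1| = √((-24)² + (-7)²) = √625 = 25
Perimeter = 17 + 13 + 17 + 12 + 25 = 84.

84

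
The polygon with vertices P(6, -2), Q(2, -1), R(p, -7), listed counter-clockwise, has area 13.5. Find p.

-1

Write out the shoelace sum; only the two edges meeting at R involve p:
2·Area = [(2·(-7) − p·(-1)) + (p·(-2) − 6·(-7))] + -2
       = -1·p + 26 = 27
⇒ p = -1.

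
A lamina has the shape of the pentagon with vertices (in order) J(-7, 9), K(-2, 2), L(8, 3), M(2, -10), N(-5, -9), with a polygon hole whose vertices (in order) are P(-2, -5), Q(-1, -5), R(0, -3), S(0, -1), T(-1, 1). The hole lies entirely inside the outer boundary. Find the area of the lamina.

133

Outer boundary:
J→K: (-7)(2) − (-2)(9) = 4
K→L: (-2)(3) − (8)(2) = -22
L→M: (8)(-10) − (2)(3) = -86
M→N: (2)(-9) − (-5)(-10) = -68
N→J: (-5)(9) − (-7)(-9) = -108
Σ = -280
Area = |Σ|/2 = 140.
Hole:
Cross-terms: 5, 3, 0, -1, 7  ⇒  Σ = 14
Area = |Σ|/2 = 7.
Net area = 140 − 7 = 133.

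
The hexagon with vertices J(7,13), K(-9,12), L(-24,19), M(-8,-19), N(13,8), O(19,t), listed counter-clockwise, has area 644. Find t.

14

The doubled signed area Σ (x_i y_{i+1} − x_{i+1} y_i) is linear in t.
With t=0 it equals 1204; the coefficient of t is 6 (from the two edges through O).
So 6·t + 1204 = 2·644 = 1288 ⇒ t = 14.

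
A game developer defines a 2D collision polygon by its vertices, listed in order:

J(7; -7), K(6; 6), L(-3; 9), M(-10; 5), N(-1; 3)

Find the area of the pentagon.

96

Σ = (84) + (72) + (75) + (-25) + (-14) = 192
Area = |Σ|/2 = 96.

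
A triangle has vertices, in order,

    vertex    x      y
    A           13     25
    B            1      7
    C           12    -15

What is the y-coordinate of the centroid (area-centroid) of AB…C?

17/3

Apply the shoelace (surveyor's) formula. First the cross-terms c_i = x_i·y_{i+1} − x_{i+1}·y_i:
  66, -99, 495  ⇒  2A = 462, A = 231.
Then Σ (y_i + y_{i+1})·c_i = 7854, so ȳ = 7854 / (6·231) = 17/3.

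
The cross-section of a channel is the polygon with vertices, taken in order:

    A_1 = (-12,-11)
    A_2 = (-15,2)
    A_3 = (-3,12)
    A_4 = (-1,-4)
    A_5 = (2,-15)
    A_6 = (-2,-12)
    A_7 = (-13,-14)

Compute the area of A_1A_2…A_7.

Apply the shoelace formula: 2A = Σ (x_i·y_{i+1} − x_{i+1}·y_i), indices taken mod 7.
A_1→A_2: (-12)(2) − (-15)(-11) = -189
A_2→A_3: (-15)(12) − (-3)(2) = -174
A_3→A_4: (-3)(-4) − (-1)(12) = 24
A_4→A_5: (-1)(-15) − (2)(-4) = 23
A_5→A_6: (2)(-12) − (-2)(-15) = -54
A_6→A_7: (-2)(-14) − (-13)(-12) = -128
A_7→A_1: (-13)(-11) − (-12)(-14) = -25
Σ = -523
Area = |Σ|/2 = 261.5.

261.5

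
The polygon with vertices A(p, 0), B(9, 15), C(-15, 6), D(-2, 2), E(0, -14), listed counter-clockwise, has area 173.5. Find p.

2

Write out the shoelace sum; only the two edges meeting at A involve p:
2·Area = [(0·0 − p·(-14)) + (p·15 − 9·0)] + 289
       = 29·p + 289 = 347
⇒ p = 2.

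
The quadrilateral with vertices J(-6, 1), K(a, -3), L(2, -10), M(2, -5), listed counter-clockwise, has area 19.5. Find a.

-3

Write out the shoelace sum; only the two edges meeting at K involve a:
2·Area = [((-6)·(-3) − a·1) + (a·(-10) − 2·(-3))] + -18
       = -11·a + 6 = 39
⇒ a = -3.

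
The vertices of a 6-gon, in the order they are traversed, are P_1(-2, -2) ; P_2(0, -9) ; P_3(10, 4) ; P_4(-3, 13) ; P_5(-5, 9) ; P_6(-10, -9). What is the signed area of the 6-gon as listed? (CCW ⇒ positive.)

212.5

Σ = (18) + (90) + (142) + (38) + (135) + (2) = 425
Signed area = Σ/2 = 212.5 (positive ⇒ counter-clockwise traversal).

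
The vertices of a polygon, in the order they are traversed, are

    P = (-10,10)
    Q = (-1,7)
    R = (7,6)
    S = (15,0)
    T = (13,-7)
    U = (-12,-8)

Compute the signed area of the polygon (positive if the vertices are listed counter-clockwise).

-349

Σ = (-60) + (-55) + (-90) + (-105) + (-188) + (-200) = -698
Signed area = Σ/2 = -349 (negative ⇒ clockwise traversal).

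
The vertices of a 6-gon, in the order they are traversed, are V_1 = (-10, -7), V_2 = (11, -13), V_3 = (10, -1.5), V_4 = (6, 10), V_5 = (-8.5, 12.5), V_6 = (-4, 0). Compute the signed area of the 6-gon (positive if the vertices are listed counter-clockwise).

333.75

Apply the shoelace formula: 2A = Σ (x_i·y_{i+1} − x_{i+1}·y_i), indices taken mod 6.
Σ = (207) + (113.5) + (109) + (160) + (50) + (28) = 667.5
Signed area = Σ/2 = 333.75 (positive ⇒ counter-clockwise traversal).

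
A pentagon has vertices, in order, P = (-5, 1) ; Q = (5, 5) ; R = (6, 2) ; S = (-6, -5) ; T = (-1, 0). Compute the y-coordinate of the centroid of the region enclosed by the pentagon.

Apply the surveyor's formula. First the cross-terms c_i = x_i·y_{i+1} − x_{i+1}·y_i:
  -30, -20, -18, -5, -1  ⇒  2A = -74, A = -37.
Then Σ (y_i + y_{i+1})·c_i = -242, so ȳ = -242 / (6·(-37)) = 121/111.

121/111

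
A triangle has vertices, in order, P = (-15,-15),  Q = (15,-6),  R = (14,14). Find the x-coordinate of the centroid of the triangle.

Apply the shoelace (surveyor's) formula. First the cross-terms c_i = x_i·y_{i+1} − x_{i+1}·y_i:
  315, 294, 0  ⇒  2A = 609, A = 304.5.
Then Σ (x_i + x_{i+1})·c_i = 8526, so x̄ = 8526 / (6·304.5) = 14/3.

14/3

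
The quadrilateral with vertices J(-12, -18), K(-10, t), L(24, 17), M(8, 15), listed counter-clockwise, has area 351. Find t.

-22

The doubled signed area Σ (x_i y_{i+1} − x_{i+1} y_i) is linear in t.
With t=0 it equals -90; the coefficient of t is -36 (from the two edges through K).
So -36·t + -90 = 2·351 = 702 ⇒ t = -22.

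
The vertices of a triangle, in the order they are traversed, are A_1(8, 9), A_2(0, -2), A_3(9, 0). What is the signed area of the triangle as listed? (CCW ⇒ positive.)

41.5

A_1→A_2: (8)(-2) − (0)(9) = -16
A_2→A_3: (0)(0) − (9)(-2) = 18
A_3→A_1: (9)(9) − (8)(0) = 81
Σ = 83
Signed area = Σ/2 = 41.5 (positive ⇒ counter-clockwise traversal).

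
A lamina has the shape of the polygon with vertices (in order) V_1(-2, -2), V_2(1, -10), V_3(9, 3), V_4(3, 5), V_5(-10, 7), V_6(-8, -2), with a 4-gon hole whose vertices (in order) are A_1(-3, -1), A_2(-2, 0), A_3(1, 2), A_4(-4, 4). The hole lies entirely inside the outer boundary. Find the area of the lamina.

144

Outer boundary:
Apply the surveyor's formula: 2A = Σ (x_i·y_{i+1} − x_{i+1}·y_i), indices taken mod 6.
Cross-terms: 22, 93, 36, 71, 76, 12  ⇒  Σ = 310
Area = |Σ|/2 = 155.
Hole:
Apply the shoelace (surveyor's) formula: 2A = Σ (x_i·y_{i+1} − x_{i+1}·y_i), indices taken mod 4.
Σ = (-2) + (-4) + (12) + (16) = 22
Area = |Σ|/2 = 11.
Net area = 155 − 11 = 144.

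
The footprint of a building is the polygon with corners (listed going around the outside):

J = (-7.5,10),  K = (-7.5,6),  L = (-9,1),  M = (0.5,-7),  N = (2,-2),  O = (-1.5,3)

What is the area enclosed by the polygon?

Apply Gauss's area formula: 2A = Σ (x_i·y_{i+1} − x_{i+1}·y_i), indices taken mod 6.
Σ = (30) + (46.5) + (62.5) + (13) + (3) + (7.5) = 162.5
Area = |Σ|/2 = 81.25.

81.25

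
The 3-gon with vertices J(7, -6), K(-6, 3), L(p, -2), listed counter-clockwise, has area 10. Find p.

-1

Write out the shoelace sum; only the two edges meeting at L involve p:
2·Area = [((-6)·(-2) − p·3) + (p·(-6) − 7·(-2))] + -15
       = -9·p + 11 = 20
⇒ p = -1.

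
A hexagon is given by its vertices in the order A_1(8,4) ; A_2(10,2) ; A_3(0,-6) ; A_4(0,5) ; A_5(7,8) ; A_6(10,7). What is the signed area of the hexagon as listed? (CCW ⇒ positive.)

Σ = (-24) + (-60) + (0) + (-35) + (-31) + (-16) = -166
Signed area = Σ/2 = -83 (negative ⇒ clockwise traversal).

-83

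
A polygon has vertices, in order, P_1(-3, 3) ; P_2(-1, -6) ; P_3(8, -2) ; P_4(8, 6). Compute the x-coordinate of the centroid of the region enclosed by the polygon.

500/177

Apply the shoelace formula. First the cross-terms c_i = x_i·y_{i+1} − x_{i+1}·y_i:
  21, 50, 64, 42  ⇒  2A = 177, A = 88.5.
Then Σ (x_i + x_{i+1})·c_i = 1500, so x̄ = 1500 / (6·88.5) = 500/177.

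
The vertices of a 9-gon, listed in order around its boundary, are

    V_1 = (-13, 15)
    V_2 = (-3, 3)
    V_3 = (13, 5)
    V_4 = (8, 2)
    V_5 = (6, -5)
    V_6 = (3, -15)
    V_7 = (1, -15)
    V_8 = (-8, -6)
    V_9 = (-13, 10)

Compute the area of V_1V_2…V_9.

284

Apply the shoelace formula: 2A = Σ (x_i·y_{i+1} − x_{i+1}·y_i), indices taken mod 9.
Cross-terms: 6, -54, -14, -52, -75, -30, -126, -158, -65  ⇒  Σ = -568
Area = |Σ|/2 = 284.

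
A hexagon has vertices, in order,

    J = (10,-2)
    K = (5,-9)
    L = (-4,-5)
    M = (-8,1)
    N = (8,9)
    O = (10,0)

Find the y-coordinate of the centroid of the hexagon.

-68/225

Apply the surveyor's formula. First the cross-terms c_i = x_i·y_{i+1} − x_{i+1}·y_i:
  -80, -61, -44, -80, -90, -20  ⇒  2A = -375, A = -187.5.
Then Σ (y_i + y_{i+1})·c_i = 340, so ȳ = 340 / (6·(-187.5)) = -68/225.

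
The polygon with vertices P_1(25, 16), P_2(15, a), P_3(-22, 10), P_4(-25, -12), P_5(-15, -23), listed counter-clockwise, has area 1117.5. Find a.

The doubled signed area Σ (x_i y_{i+1} − x_{i+1} y_i) is linear in a.
With a=0 it equals 1154; the coefficient of a is 47 (from the two edges through P_2).
So 47·a + 1154 = 2·1117.5 = 2235 ⇒ a = 23.

23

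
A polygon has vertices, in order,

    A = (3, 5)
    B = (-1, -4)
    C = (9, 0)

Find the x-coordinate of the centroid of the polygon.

11/3

Apply Gauss's area formula. First the cross-terms c_i = x_i·y_{i+1} − x_{i+1}·y_i:
  -7, 36, 45  ⇒  2A = 74, A = 37.
Then Σ (x_i + x_{i+1})·c_i = 814, so x̄ = 814 / (6·37) = 11/3.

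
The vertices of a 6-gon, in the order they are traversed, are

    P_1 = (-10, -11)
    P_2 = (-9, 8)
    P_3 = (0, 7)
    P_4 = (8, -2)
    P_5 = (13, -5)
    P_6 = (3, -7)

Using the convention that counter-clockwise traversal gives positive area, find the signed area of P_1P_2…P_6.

Apply the shoelace formula: 2A = Σ (x_i·y_{i+1} − x_{i+1}·y_i), indices taken mod 6.
P_1→P_2: (-10)(8) − (-9)(-11) = -179
P_2→P_3: (-9)(7) − (0)(8) = -63
P_3→P_4: (0)(-2) − (8)(7) = -56
P_4→P_5: (8)(-5) − (13)(-2) = -14
P_5→P_6: (13)(-7) − (3)(-5) = -76
P_6→P_1: (3)(-11) − (-10)(-7) = -103
Σ = -491
Signed area = Σ/2 = -245.5 (negative ⇒ clockwise traversal).

-245.5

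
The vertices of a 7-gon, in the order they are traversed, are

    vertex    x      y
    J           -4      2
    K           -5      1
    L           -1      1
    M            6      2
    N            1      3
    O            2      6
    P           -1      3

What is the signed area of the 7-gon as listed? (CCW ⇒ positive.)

16

Apply the surveyor's formula: 2A = Σ (x_i·y_{i+1} − x_{i+1}·y_i), indices taken mod 7.
Σ = (6) + (-4) + (-8) + (16) + (0) + (12) + (10) = 32
Signed area = Σ/2 = 16 (positive ⇒ counter-clockwise traversal).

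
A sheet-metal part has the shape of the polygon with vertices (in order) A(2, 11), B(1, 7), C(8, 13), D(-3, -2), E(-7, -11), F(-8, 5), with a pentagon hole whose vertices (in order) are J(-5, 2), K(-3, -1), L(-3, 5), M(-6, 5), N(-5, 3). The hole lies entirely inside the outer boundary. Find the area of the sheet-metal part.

99.5

Outer boundary:
Apply Gauss's area formula: 2A = Σ (x_i·y_{i+1} − x_{i+1}·y_i), indices taken mod 6.
Cross-terms: 3, -43, 23, 19, -123, -98  ⇒  Σ = -219
Area = |Σ|/2 = 109.5.
Hole:
Apply Gauss's area formula: 2A = Σ (x_i·y_{i+1} − x_{i+1}·y_i), indices taken mod 5.
Cross-terms: 11, -18, 15, 7, 5  ⇒  Σ = 20
Area = |Σ|/2 = 10.
Net area = 109.5 − 10 = 99.5.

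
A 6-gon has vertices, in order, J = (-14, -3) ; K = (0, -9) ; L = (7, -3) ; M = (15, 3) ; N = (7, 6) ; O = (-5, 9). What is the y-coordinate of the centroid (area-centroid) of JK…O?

11/31

Apply Gauss's area formula. First the cross-terms c_i = x_i·y_{i+1} − x_{i+1}·y_i:
  126, 63, 66, 69, 93, 141  ⇒  2A = 558, A = 279.
Then Σ (y_i + y_{i+1})·c_i = 594, so ȳ = 594 / (6·279) = 11/31.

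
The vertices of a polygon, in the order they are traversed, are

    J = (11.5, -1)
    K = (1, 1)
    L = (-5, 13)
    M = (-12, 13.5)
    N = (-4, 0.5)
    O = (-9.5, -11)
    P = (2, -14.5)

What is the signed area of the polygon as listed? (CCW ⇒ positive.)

270.125

Apply Gauss's area formula: 2A = Σ (x_i·y_{i+1} − x_{i+1}·y_i), indices taken mod 7.
Σ = (12.5) + (18) + (88.5) + (48) + (48.75) + (159.75) + (164.75) = 540.25
Signed area = Σ/2 = 270.125 (positive ⇒ counter-clockwise traversal).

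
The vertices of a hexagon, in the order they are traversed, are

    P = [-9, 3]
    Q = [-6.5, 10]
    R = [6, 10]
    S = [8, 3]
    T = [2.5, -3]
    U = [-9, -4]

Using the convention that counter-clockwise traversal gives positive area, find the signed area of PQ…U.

-194.5

Apply Gauss's area formula: 2A = Σ (x_i·y_{i+1} − x_{i+1}·y_i), indices taken mod 6.
Cross-terms: -70.5, -125, -62, -31.5, -37, -63  ⇒  Σ = -389
Signed area = Σ/2 = -194.5 (negative ⇒ clockwise traversal).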